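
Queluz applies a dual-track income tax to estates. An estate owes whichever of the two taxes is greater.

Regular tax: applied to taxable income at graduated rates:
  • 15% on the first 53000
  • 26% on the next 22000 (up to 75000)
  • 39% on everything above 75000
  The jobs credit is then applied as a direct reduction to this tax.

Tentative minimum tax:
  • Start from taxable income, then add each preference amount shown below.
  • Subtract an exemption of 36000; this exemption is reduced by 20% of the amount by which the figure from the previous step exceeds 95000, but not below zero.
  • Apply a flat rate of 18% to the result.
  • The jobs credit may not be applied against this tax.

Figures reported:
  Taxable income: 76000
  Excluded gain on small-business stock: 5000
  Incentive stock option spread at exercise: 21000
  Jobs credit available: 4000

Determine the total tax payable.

Regular tax:
  53000 × 15% = 7950
  22000 × 26% = 5720
  1000 × 39% = 390
  → 14060
  Less jobs credit 4000 → 10060

Tentative minimum tax:
  Adjusted income: 76000 + 5000 + 21000 = 102000
  Exemption: 36000 − 20% × (102000 − 95000) = 36000 − 1400 = 34600
  Base: 102000 − 34600 = 67400
  67400 × 18% = 12132

12132 > 10060, so the tentative minimum tax is the binding amount.

12132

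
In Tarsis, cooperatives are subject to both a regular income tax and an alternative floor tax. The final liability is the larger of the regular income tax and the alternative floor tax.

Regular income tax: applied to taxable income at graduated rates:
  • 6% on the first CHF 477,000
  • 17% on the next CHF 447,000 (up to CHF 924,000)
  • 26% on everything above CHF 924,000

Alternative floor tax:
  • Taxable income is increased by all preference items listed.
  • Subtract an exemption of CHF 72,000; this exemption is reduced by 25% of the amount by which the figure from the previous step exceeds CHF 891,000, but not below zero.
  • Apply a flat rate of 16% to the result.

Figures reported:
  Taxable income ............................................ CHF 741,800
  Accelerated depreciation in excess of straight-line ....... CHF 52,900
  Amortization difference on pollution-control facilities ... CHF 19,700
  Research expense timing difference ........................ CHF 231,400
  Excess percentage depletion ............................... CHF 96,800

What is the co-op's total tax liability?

CHF 181,360

Regular income tax:
  CHF 477,000 × 6% = CHF 28,620
  CHF 264,800 × 17% = CHF 45,016
  → CHF 73,636

Alternative floor tax:
  Adjusted income: CHF 741,800 + CHF 52,900 + CHF 19,700 + CHF 231,400 + CHF 96,800 = CHF 1,142,600
  Exemption: CHF 72,000 − 25% × (CHF 1,142,600 − CHF 891,000) = CHF 72,000 − CHF 62,900 = CHF 9,100
  Base: CHF 1,142,600 − CHF 9,100 = CHF 1,133,500
  CHF 1,133,500 × 16% = CHF 181,360

CHF 181,360 > CHF 73,636, so the alternative floor tax is the binding amount.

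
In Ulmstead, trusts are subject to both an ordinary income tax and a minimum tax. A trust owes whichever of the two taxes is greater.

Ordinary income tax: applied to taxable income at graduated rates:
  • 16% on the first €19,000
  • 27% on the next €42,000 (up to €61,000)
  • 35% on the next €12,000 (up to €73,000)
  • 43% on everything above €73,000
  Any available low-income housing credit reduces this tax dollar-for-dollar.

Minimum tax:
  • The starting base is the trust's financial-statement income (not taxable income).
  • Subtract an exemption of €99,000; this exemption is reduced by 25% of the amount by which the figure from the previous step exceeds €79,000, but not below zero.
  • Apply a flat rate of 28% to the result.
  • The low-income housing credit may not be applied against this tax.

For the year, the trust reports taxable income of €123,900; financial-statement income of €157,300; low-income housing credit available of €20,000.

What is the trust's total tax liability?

Minimum tax:
  Base (financial-statement income): €157,300
  Exemption: €99,000 − 25% × (€157,300 − €79,000) = €99,000 − €19,575 = €79,425
  Base: €157,300 − €79,425 = €77,875
  €77,875 × 28% = €21,805

Ordinary income tax:
  €19,000 × 16% = €3,040
  €42,000 × 27% = €11,340
  €12,000 × 35% = €4,200
  €50,900 × 43% = €21,887
  → €40,467
  Less low-income housing credit €20,000 → €20,467

€21,805 > €20,467, so the minimum tax is the binding amount.

€21,805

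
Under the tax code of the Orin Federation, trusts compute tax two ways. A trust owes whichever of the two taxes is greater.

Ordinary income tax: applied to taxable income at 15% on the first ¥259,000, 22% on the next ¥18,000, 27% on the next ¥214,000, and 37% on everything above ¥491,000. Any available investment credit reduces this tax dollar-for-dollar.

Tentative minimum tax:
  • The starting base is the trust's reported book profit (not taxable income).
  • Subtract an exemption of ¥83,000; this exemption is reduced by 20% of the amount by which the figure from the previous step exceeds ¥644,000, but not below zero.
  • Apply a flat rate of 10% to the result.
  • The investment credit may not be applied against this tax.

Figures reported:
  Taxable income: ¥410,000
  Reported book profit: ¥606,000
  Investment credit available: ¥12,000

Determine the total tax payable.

¥66,720

Tentative minimum tax:
  Base (reported book profit): ¥606,000
  Exemption: ¥606,000 ≤ ¥644,000, so full ¥83,000 applies
  Base: ¥606,000 − ¥83,000 = ¥523,000
  ¥523,000 × 10% = ¥52,300

Ordinary income tax:
  ¥259,000 × 15% = ¥38,850
  ¥18,000 × 22% = ¥3,960
  ¥133,000 × 27% = ¥35,910
  → ¥78,720
  Less investment credit ¥12,000 → ¥66,720

¥66,720 > ¥52,300, so the ordinary income tax governs.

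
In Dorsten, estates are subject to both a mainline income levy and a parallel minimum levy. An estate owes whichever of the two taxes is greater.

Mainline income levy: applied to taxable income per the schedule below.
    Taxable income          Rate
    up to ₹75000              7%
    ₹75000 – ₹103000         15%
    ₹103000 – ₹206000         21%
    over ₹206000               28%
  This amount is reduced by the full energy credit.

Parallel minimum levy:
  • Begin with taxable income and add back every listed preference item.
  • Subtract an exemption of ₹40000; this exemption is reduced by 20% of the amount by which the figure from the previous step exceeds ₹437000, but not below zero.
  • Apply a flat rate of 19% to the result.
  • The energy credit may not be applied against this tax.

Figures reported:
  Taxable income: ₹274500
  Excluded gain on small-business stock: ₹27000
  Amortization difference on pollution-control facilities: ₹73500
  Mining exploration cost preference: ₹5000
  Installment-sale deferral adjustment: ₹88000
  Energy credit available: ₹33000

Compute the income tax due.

Mainline income levy:
  ₹75000 × 7% = ₹5250
  ₹28000 × 15% = ₹4200
  ₹103000 × 21% = ₹21630
  ₹68500 × 28% = ₹19180
  → ₹50260
  Less energy credit ₹33000 → ₹17260

Parallel minimum levy:
  Adjusted income: ₹274500 + ₹27000 + ₹73500 + ₹5000 + ₹88000 = ₹468000
  Exemption: ₹40000 − 20% × (₹468000 − ₹437000) = ₹40000 − ₹6200 = ₹33800
  Base: ₹468000 − ₹33800 = ₹434200
  ₹434200 × 19% = ₹82498

₹82498 > ₹17260, so the parallel minimum levy is the binding amount.

₹82498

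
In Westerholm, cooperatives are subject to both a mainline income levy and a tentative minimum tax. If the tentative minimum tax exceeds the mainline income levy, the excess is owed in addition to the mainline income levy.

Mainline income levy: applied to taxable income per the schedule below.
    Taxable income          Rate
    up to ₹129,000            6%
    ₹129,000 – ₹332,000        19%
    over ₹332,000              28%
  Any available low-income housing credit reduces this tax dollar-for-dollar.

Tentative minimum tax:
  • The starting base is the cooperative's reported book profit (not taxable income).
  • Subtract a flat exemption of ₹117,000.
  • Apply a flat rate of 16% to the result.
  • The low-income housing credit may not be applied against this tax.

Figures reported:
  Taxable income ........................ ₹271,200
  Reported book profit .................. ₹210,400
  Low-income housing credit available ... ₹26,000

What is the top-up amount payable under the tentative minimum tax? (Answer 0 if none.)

₹6,186

Tentative minimum tax:
  Base (reported book profit): ₹210,400
  Less exemption ₹117,000 → base ₹93,400
  ₹93,400 × 16% = ₹14,944

Mainline income levy:
  ₹129,000 × 6% = ₹7,740
  ₹142,200 × 19% = ₹27,018
  → ₹34,758
  Less low-income housing credit ₹26,000 → ₹8,758

Excess of tentative minimum tax over mainline income levy: ₹14,944 − ₹8,758 = ₹6,186.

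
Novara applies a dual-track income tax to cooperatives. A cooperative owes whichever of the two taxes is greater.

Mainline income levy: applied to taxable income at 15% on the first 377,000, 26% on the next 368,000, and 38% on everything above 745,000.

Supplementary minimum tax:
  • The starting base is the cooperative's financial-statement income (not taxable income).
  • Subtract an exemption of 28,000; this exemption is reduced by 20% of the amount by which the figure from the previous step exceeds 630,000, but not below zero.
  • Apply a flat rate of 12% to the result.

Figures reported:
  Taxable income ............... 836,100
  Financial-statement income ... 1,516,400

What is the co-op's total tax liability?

Mainline income levy:
  377,000 × 15% = 56,550
  368,000 × 26% = 95,680
  91,100 × 38% = 34,618
  → 186,848

Supplementary minimum tax:
  Base (financial-statement income): 1,516,400
  Exemption: 20% × (1,516,400 − 630,000) = 177,280 ≥ 28,000, so the exemption is fully phased out
  Base: 1,516,400 − 0 = 1,516,400
  1,516,400 × 12% = 181,968

186,848 > 181,968, so the mainline income levy governs.

186,848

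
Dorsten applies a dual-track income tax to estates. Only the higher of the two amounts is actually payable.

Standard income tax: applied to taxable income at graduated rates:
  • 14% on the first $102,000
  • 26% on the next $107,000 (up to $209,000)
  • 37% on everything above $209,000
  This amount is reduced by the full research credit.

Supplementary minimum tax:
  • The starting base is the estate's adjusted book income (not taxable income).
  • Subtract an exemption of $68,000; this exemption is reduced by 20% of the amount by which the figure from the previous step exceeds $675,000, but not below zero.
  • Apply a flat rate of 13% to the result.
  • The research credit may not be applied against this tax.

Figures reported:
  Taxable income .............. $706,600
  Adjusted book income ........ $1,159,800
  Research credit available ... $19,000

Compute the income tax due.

Supplementary minimum tax:
  Base (adjusted book income): $1,159,800
  Exemption: 20% × ($1,159,800 − $675,000) = $96,960 ≥ $68,000, so the exemption is fully phased out
  Base: $1,159,800 − $0 = $1,159,800
  $1,159,800 × 13% = $150,774

Standard income tax:
  $102,000 × 14% = $14,280
  $107,000 × 26% = $27,820
  $497,600 × 37% = $184,112
  → $226,212
  Less research credit $19,000 → $207,212

$207,212 > $150,774, so the standard income tax governs.

$207,212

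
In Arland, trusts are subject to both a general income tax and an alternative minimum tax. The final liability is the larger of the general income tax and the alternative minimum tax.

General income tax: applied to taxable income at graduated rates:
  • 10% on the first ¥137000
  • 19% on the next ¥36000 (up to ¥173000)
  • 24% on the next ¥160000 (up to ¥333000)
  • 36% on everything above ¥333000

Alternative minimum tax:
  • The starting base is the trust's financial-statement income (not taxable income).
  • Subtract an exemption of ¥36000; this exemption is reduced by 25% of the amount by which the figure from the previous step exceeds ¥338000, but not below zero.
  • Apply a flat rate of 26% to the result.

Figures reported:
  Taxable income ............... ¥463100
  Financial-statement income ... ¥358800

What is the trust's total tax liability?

¥105776

Alternative minimum tax:
  Base (financial-statement income): ¥358800
  Exemption: ¥36000 − 25% × (¥358800 − ¥338000) = ¥36000 − ¥5200 = ¥30800
  Base: ¥358800 − ¥30800 = ¥328000
  ¥328000 × 26% = ¥85280

General income tax:
  ¥137000 × 10% = ¥13700
  ¥36000 × 19% = ¥6840
  ¥160000 × 24% = ¥38400
  ¥130100 × 36% = ¥46836
  → ¥105776

¥105776 > ¥85280, so the general income tax governs.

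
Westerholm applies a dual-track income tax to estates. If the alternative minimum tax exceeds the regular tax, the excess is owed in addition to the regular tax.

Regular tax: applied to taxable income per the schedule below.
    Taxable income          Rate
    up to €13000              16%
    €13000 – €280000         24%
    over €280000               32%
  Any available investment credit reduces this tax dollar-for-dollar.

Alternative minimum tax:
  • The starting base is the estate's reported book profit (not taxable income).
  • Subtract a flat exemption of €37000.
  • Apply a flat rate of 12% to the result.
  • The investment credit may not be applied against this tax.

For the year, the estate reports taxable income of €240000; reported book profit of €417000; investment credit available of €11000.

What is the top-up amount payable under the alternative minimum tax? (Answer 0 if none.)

€40

Regular tax:
  €13000 × 16% = €2080
  €227000 × 24% = €54480
  → €56560
  Less investment credit €11000 → €45560

Alternative minimum tax:
  Base (reported book profit): €417000
  Less exemption €37000 → base €380000
  €380000 × 12% = €45600

Excess of alternative minimum tax over regular tax: €45600 − €45560 = €40.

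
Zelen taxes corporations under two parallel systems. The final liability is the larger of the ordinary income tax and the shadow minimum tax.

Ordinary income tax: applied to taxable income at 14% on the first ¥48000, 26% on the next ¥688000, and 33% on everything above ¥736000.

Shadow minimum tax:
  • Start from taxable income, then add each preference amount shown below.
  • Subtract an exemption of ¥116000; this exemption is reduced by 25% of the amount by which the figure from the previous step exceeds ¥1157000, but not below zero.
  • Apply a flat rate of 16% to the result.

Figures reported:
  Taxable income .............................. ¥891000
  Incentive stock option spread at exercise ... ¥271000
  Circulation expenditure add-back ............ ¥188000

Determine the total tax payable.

Shadow minimum tax:
  Adjusted income: ¥891000 + ¥271000 + ¥188000 = ¥1350000
  Exemption: ¥116000 − 25% × (¥1350000 − ¥1157000) = ¥116000 − ¥48250 = ¥67750
  Base: ¥1350000 − ¥67750 = ¥1282250
  ¥1282250 × 16% = ¥205160

Ordinary income tax:
  ¥48000 × 14% = ¥6720
  ¥688000 × 26% = ¥178880
  ¥155000 × 33% = ¥51150
  → ¥236750

¥236750 > ¥205160, so the ordinary income tax governs.

¥236750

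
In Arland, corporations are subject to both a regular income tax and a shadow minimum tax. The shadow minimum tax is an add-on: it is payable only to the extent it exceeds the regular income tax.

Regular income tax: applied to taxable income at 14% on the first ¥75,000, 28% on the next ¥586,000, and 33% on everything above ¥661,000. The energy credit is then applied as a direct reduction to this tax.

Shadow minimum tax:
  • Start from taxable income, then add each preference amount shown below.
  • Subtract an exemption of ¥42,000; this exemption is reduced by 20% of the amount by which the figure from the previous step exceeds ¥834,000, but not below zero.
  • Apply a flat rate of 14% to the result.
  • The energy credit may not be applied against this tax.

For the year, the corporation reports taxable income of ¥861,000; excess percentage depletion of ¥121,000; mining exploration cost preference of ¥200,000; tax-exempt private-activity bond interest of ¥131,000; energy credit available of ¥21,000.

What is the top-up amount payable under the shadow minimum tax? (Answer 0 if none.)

Shadow minimum tax:
  Adjusted income: ¥861,000 + ¥121,000 + ¥200,000 + ¥131,000 = ¥1,313,000
  Exemption: 20% × (¥1,313,000 − ¥834,000) = ¥95,800 ≥ ¥42,000, so the exemption is fully phased out
  Base: ¥1,313,000 − ¥0 = ¥1,313,000
  ¥1,313,000 × 14% = ¥183,820

Regular income tax:
  ¥75,000 × 14% = ¥10,500
  ¥586,000 × 28% = ¥164,080
  ¥200,000 × 33% = ¥66,000
  → ¥240,580
  Less energy credit ¥21,000 → ¥219,580

¥183,820 ≤ ¥219,580, so no add-on is due.

¥0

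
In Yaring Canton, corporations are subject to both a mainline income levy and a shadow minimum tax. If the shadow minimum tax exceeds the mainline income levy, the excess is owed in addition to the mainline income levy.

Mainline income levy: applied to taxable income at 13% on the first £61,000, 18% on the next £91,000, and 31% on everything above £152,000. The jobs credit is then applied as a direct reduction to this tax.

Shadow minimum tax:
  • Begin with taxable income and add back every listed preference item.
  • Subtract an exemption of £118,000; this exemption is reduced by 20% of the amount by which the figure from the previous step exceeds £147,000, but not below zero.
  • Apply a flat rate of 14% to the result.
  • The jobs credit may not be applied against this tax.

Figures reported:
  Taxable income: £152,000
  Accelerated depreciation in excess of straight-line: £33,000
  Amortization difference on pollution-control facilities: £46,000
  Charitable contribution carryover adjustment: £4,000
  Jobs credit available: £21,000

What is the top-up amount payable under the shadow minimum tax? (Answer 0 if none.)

Mainline income levy:
  £61,000 × 13% = £7,930
  £91,000 × 18% = £16,380
  → £24,310
  Less jobs credit £21,000 → £3,310

Shadow minimum tax:
  Adjusted income: £152,000 + £33,000 + £46,000 + £4,000 = £235,000
  Exemption: £118,000 − 20% × (£235,000 − £147,000) = £118,000 − £17,600 = £100,400
  Base: £235,000 − £100,400 = £134,600
  £134,600 × 14% = £18,844

Excess of shadow minimum tax over mainline income levy: £18,844 − £3,310 = £15,534.

£15,534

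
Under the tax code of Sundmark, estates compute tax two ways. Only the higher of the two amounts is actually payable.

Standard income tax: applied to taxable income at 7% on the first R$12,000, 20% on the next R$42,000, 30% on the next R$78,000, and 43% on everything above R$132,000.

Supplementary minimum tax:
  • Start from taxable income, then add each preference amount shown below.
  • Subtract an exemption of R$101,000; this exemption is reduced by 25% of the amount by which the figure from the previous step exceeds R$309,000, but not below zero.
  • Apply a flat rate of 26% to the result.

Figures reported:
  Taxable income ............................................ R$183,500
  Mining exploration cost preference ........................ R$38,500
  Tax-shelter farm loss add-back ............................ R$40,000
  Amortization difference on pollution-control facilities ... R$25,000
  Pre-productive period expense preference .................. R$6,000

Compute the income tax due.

R$54,785

Standard income tax:
  R$12,000 × 7% = R$840
  R$42,000 × 20% = R$8,400
  R$78,000 × 30% = R$23,400
  R$51,500 × 43% = R$22,145
  → R$54,785

Supplementary minimum tax:
  Adjusted income: R$183,500 + R$38,500 + R$40,000 + R$25,000 + R$6,000 = R$293,000
  Exemption: R$293,000 ≤ R$309,000, so full R$101,000 applies
  Base: R$293,000 − R$101,000 = R$192,000
  R$192,000 × 26% = R$49,920

R$54,785 > R$49,920, so the standard income tax governs.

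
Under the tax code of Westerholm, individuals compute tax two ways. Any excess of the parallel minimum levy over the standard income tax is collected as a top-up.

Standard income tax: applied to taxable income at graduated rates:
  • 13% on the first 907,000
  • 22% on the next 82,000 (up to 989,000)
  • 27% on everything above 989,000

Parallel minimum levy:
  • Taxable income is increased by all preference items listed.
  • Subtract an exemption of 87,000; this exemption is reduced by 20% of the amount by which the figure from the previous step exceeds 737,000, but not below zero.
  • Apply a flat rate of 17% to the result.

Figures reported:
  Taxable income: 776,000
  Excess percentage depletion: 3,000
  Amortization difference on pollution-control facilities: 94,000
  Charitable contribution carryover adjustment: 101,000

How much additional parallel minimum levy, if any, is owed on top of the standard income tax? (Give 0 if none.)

57,968

Parallel minimum levy:
  Adjusted income: 776,000 + 3,000 + 94,000 + 101,000 = 974,000
  Exemption: 87,000 − 20% × (974,000 − 737,000) = 87,000 − 47,400 = 39,600
  Base: 974,000 − 39,600 = 934,400
  934,400 × 17% = 158,848

Standard income tax:
  776,000 × 13% = 100,880

Excess of parallel minimum levy over standard income tax: 158,848 − 100,880 = 57,968.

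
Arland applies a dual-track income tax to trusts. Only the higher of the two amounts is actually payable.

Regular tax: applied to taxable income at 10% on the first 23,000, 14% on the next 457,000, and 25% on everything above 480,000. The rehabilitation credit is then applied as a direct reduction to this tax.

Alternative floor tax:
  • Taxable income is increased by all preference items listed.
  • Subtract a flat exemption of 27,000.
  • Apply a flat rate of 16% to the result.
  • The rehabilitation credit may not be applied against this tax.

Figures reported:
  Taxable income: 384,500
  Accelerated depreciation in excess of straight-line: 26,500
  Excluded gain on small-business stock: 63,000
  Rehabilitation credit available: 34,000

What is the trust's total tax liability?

71,520

Alternative floor tax:
  Adjusted income: 384,500 + 26,500 + 63,000 = 474,000
  Less exemption 27,000 → base 447,000
  447,000 × 16% = 71,520

Regular tax:
  23,000 × 10% = 2,300
  361,500 × 14% = 50,610
  → 52,910
  Less rehabilitation credit 34,000 → 18,910

71,520 > 18,910, so the alternative floor tax is the binding amount.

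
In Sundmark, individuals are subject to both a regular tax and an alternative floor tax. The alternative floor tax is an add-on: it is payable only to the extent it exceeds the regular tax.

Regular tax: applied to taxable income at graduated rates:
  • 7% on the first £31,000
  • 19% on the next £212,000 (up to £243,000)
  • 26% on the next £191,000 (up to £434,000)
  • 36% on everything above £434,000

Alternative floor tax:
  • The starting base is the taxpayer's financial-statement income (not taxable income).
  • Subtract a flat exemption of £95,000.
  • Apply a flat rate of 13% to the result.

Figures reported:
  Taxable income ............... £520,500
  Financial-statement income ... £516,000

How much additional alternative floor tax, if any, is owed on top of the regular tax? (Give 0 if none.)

£0

Alternative floor tax:
  Base (financial-statement income): £516,000
  Less exemption £95,000 → base £421,000
  £421,000 × 13% = £54,730

Regular tax:
  £31,000 × 7% = £2,170
  £212,000 × 19% = £40,280
  £191,000 × 26% = £49,660
  £86,500 × 36% = £31,140
  → £123,250

£54,730 ≤ £123,250, so no add-on is due.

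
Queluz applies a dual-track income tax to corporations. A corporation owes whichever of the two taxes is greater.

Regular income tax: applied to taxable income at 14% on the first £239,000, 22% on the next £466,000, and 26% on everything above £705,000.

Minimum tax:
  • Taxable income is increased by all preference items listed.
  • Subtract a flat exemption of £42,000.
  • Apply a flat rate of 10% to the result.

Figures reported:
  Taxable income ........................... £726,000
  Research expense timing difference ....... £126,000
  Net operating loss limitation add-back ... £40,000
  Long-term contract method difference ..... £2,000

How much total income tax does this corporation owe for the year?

£141,440

Regular income tax:
  £239,000 × 14% = £33,460
  £466,000 × 22% = £102,520
  £21,000 × 26% = £5,460
  → £141,440

Minimum tax:
  Adjusted income: £726,000 + £126,000 + £40,000 + £2,000 = £894,000
  Less exemption £42,000 → base £852,000
  £852,000 × 10% = £85,200

£141,440 > £85,200, so the regular income tax governs.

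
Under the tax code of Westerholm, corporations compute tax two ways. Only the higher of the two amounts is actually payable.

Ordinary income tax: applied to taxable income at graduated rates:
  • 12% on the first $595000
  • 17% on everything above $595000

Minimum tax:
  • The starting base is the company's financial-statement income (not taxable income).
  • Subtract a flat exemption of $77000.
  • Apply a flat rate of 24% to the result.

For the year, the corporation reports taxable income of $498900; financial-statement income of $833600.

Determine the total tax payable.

Ordinary income tax:
  $498900 × 12% = $59868

Minimum tax:
  Base (financial-statement income): $833600
  Less exemption $77000 → base $756600
  $756600 × 24% = $181584

$181584 > $59868, so the minimum tax is the binding amount.

$181584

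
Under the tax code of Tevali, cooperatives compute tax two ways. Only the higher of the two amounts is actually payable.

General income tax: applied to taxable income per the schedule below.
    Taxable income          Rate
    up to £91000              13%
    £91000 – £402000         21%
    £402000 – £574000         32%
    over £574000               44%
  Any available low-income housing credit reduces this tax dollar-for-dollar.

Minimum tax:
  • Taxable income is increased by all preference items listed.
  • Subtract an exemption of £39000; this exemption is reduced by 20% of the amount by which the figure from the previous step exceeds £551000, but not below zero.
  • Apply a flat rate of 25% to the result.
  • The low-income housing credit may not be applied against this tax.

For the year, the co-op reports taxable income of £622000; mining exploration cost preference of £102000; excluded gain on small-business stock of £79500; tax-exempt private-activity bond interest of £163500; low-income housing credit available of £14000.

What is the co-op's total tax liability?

General income tax:
  £91000 × 13% = £11830
  £311000 × 21% = £65310
  £172000 × 32% = £55040
  £48000 × 44% = £21120
  → £153300
  Less low-income housing credit £14000 → £139300

Minimum tax:
  Adjusted income: £622000 + £102000 + £79500 + £163500 = £967000
  Exemption: 20% × (£967000 − £551000) = £83200 ≥ £39000, so the exemption is fully phased out
  Base: £967000 − £0 = £967000
  £967000 × 25% = £241750

£241750 > £139300, so the minimum tax is the binding amount.

£241750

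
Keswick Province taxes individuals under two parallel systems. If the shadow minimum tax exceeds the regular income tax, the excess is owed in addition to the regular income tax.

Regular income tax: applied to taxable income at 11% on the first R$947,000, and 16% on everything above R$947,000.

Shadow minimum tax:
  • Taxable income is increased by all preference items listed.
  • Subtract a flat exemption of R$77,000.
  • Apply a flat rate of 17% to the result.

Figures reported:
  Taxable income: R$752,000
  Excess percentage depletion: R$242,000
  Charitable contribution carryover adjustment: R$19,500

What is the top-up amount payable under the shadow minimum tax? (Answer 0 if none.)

R$76,485

Shadow minimum tax:
  Adjusted income: R$752,000 + R$242,000 + R$19,500 = R$1,013,500
  Less exemption R$77,000 → base R$936,500
  R$936,500 × 17% = R$159,205

Regular income tax:
  R$752,000 × 11% = R$82,720

Excess of shadow minimum tax over regular income tax: R$159,205 − R$82,720 = R$76,485.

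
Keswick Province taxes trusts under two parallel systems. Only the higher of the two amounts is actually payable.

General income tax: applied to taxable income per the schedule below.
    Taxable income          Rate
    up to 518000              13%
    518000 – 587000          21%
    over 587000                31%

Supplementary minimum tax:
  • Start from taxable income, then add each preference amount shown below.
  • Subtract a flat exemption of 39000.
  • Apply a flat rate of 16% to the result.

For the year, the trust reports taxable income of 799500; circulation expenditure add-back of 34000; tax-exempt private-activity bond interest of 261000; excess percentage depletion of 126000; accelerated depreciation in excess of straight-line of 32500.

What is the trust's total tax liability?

194240

General income tax:
  518000 × 13% = 67340
  69000 × 21% = 14490
  212500 × 31% = 65875
  → 147705

Supplementary minimum tax:
  Adjusted income: 799500 + 34000 + 261000 + 126000 + 32500 = 1253000
  Less exemption 39000 → base 1214000
  1214000 × 16% = 194240

194240 > 147705, so the supplementary minimum tax is the binding amount.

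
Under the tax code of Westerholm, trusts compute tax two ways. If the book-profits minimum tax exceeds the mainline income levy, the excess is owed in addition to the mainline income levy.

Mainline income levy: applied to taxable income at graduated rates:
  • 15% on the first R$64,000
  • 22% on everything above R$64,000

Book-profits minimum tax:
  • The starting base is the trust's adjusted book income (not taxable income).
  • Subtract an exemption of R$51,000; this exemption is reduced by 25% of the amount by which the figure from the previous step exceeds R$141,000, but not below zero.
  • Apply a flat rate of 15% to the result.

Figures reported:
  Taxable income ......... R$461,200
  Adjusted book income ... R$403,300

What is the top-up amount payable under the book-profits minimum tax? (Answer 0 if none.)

R$0

Book-profits minimum tax:
  Base (adjusted book income): R$403,300
  Exemption: 25% × (R$403,300 − R$141,000) = R$65,575 ≥ R$51,000, so the exemption is fully phased out
  Base: R$403,300 − R$0 = R$403,300
  R$403,300 × 15% = R$60,495

Mainline income levy:
  R$64,000 × 15% = R$9,600
  R$397,200 × 22% = R$87,384
  → R$96,984

R$60,495 ≤ R$96,984, so no add-on is due.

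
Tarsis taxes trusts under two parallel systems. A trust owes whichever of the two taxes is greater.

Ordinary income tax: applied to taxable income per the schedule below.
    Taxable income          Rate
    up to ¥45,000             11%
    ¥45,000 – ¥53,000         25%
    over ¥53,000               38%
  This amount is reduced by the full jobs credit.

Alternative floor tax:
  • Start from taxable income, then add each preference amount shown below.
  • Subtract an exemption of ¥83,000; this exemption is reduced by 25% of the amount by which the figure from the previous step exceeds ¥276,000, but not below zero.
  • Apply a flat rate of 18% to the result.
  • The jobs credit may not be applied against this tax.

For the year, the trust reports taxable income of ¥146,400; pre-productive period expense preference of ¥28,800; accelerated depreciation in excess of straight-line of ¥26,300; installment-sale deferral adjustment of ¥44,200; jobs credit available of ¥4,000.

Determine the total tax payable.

Ordinary income tax:
  ¥45,000 × 11% = ¥4,950
  ¥8,000 × 25% = ¥2,000
  ¥93,400 × 38% = ¥35,492
  → ¥42,442
  Less jobs credit ¥4,000 → ¥38,442

Alternative floor tax:
  Adjusted income: ¥146,400 + ¥28,800 + ¥26,300 + ¥44,200 = ¥245,700
  Exemption: ¥245,700 ≤ ¥276,000, so full ¥83,000 applies
  Base: ¥245,700 − ¥83,000 = ¥162,700
  ¥162,700 × 18% = ¥29,286

¥38,442 > ¥29,286, so the ordinary income tax governs.

¥38,442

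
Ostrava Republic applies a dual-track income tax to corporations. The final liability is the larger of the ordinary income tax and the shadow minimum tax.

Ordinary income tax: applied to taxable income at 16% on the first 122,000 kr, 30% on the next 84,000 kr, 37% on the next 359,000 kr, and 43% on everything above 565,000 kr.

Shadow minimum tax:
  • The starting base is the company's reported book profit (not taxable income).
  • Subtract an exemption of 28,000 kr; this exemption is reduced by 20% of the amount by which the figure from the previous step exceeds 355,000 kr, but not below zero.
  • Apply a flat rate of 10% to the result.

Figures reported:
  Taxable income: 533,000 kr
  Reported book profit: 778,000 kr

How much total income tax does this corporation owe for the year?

Ordinary income tax:
  122,000 kr × 16% = 19,520 kr
  84,000 kr × 30% = 25,200 kr
  327,000 kr × 37% = 120,990 kr
  → 165,710 kr

Shadow minimum tax:
  Base (reported book profit): 778,000 kr
  Exemption: 20% × (778,000 kr − 355,000 kr) = 84,600 kr ≥ 28,000 kr, so the exemption is fully phased out
  Base: 778,000 kr − 0 kr = 778,000 kr
  778,000 kr × 10% = 77,800 kr

165,710 kr > 77,800 kr, so the ordinary income tax governs.

165,710 kr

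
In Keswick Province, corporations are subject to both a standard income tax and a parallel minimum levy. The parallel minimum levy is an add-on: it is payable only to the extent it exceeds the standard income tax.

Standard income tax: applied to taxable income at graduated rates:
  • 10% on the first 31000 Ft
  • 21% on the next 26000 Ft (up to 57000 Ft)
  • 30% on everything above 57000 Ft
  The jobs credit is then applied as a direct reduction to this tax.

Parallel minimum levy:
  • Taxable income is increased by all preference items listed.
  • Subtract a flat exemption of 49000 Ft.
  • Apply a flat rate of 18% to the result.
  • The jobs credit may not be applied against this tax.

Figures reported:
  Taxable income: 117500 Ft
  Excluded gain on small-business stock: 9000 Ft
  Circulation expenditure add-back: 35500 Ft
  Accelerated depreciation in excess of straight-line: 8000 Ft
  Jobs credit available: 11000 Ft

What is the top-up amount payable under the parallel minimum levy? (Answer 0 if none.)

Standard income tax:
  31000 Ft × 10% = 3100 Ft
  26000 Ft × 21% = 5460 Ft
  60500 Ft × 30% = 18150 Ft
  → 26710 Ft
  Less jobs credit 11000 Ft → 15710 Ft

Parallel minimum levy:
  Adjusted income: 117500 Ft + 9000 Ft + 35500 Ft + 8000 Ft = 170000 Ft
  Less exemption 49000 Ft → base 121000 Ft
  121000 Ft × 18% = 21780 Ft

Excess of parallel minimum levy over standard income tax: 21780 Ft − 15710 Ft = 6070 Ft.

6070 Ft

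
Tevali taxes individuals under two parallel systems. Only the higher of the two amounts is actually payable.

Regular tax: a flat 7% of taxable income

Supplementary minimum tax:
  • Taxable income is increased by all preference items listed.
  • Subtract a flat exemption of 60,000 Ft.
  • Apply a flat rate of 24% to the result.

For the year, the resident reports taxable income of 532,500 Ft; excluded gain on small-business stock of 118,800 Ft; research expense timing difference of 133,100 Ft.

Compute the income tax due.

Supplementary minimum tax:
  Adjusted income: 532,500 Ft + 118,800 Ft + 133,100 Ft = 784,400 Ft
  Less exemption 60,000 Ft → base 724,400 Ft
  724,400 Ft × 24% = 173,856 Ft

Regular tax:
  532,500 Ft × 7% = 37,275 Ft

173,856 Ft > 37,275 Ft, so the supplementary minimum tax is the binding amount.

173,856 Ft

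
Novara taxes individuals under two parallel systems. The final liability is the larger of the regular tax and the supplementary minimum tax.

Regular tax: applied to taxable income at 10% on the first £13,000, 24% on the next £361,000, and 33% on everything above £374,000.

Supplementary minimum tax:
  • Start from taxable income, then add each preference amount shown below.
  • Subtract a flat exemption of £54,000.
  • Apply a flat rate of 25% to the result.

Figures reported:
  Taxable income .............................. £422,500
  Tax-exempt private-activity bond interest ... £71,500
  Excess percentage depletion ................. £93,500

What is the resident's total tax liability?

Supplementary minimum tax:
  Adjusted income: £422,500 + £71,500 + £93,500 = £587,500
  Less exemption £54,000 → base £533,500
  £533,500 × 25% = £133,375

Regular tax:
  £13,000 × 10% = £1,300
  £361,000 × 24% = £86,640
  £48,500 × 33% = £16,005
  → £103,945

£133,375 > £103,945, so the supplementary minimum tax is the binding amount.

£133,375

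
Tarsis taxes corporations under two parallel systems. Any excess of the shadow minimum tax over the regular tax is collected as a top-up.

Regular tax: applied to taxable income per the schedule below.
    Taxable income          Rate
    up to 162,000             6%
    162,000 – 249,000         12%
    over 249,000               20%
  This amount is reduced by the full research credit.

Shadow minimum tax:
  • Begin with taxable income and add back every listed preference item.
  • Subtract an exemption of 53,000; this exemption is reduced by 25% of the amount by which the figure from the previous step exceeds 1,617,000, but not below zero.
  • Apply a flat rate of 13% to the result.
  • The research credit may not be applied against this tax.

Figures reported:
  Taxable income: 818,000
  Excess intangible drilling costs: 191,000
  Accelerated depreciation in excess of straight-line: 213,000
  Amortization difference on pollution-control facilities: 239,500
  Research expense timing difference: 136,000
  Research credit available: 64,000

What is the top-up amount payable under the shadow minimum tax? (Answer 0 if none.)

130,825

Regular tax:
  162,000 × 6% = 9,720
  87,000 × 12% = 10,440
  569,000 × 20% = 113,800
  → 133,960
  Less research credit 64,000 → 69,960

Shadow minimum tax:
  Adjusted income: 818,000 + 191,000 + 213,000 + 239,500 + 136,000 = 1,597,500
  Exemption: 1,597,500 ≤ 1,617,000, so full 53,000 applies
  Base: 1,597,500 − 53,000 = 1,544,500
  1,544,500 × 13% = 200,785

Excess of shadow minimum tax over regular tax: 200,785 − 69,960 = 130,825.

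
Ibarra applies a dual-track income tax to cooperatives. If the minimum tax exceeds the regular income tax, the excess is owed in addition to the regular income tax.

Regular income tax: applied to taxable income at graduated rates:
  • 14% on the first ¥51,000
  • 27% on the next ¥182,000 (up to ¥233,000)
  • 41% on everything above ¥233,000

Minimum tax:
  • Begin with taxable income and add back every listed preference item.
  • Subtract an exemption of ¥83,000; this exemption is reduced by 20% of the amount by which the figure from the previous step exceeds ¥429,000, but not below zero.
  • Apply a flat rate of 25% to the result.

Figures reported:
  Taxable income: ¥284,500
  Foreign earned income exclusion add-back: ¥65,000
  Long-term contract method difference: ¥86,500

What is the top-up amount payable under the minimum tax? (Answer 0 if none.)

Regular income tax:
  ¥51,000 × 14% = ¥7,140
  ¥182,000 × 27% = ¥49,140
  ¥51,500 × 41% = ¥21,115
  → ¥77,395

Minimum tax:
  Adjusted income: ¥284,500 + ¥65,000 + ¥86,500 = ¥436,000
  Exemption: ¥83,000 − 20% × (¥436,000 − ¥429,000) = ¥83,000 − ¥1,400 = ¥81,600
  Base: ¥436,000 − ¥81,600 = ¥354,400
  ¥354,400 × 25% = ¥88,600

Excess of minimum tax over regular income tax: ¥88,600 − ¥77,395 = ¥11,205.

¥11,205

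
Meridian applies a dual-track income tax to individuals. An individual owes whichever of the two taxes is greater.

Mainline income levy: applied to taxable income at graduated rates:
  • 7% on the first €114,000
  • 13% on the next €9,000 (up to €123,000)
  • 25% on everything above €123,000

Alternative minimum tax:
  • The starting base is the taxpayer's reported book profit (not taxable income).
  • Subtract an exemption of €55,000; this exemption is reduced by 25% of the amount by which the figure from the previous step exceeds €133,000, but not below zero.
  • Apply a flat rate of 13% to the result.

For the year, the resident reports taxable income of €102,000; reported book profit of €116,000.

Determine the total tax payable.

€7,930

Mainline income levy:
  €102,000 × 7% = €7,140

Alternative minimum tax:
  Base (reported book profit): €116,000
  Exemption: €116,000 ≤ €133,000, so full €55,000 applies
  Base: €116,000 − €55,000 = €61,000
  €61,000 × 13% = €7,930

€7,930 > €7,140, so the alternative minimum tax is the binding amount.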